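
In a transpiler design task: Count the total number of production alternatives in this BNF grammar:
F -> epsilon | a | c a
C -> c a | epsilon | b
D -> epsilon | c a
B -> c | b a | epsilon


Counting alternatives per rule:
  F: 3 alternative(s)
  C: 3 alternative(s)
  D: 2 alternative(s)
  B: 3 alternative(s)
Sum: 3 + 3 + 2 + 3 = 11

11


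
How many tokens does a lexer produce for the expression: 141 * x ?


Scanning '141 * x'
Token 1: '141' -> integer_literal
Token 2: '*' -> operator
Token 3: 'x' -> identifier
Total tokens: 3

3


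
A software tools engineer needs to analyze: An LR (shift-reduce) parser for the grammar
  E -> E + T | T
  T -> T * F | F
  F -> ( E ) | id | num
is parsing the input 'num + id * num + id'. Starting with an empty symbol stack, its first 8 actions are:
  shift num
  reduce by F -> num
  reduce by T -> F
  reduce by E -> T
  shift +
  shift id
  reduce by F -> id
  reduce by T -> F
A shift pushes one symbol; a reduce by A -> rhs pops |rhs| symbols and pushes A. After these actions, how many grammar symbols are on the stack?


Tracking the symbol stack through each action:
  Action 1: shift 'num' : push -> stack = [num] (size 1)
  Action 2: reduce by F -> num : pop 1, push F -> stack = [F] (size 1)
  Action 3: reduce by T -> F : pop 1, push T -> stack = [T] (size 1)
  Action 4: reduce by E -> T : pop 1, push E -> stack = [E] (size 1)
  Action 5: shift '+' : push -> stack = [E, +] (size 2)
  Action 6: shift 'id' : push -> stack = [E, +, id] (size 3)
  Action 7: reduce by F -> id : pop 1, push F -> stack = [E, +, F] (size 3)
  Action 8: reduce by T -> F : pop 1, push T -> stack = [E, +, T] (size 3)
Final stack size: 3

3


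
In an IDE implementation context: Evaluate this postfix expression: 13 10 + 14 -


Processing tokens left to right:
Push 13, Push 10
Pop 13 and 10, compute 13 + 10 = 23, push 23
Push 14
Pop 23 and 14, compute 23 - 14 = 9, push 9
Stack result: 9

9


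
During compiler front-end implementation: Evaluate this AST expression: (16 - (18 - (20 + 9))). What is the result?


Expression: (16 - (18 - (20 + 9)))
Evaluating step by step:
  20 + 9 = 29
  18 - 29 = -11
  16 - -11 = 27
Result: 27

27


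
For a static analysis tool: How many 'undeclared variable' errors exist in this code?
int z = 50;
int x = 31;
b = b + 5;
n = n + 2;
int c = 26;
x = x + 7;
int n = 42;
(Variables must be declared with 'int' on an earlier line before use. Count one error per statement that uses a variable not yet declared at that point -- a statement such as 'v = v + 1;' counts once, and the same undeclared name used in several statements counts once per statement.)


Scanning code line by line:
  Line 1: declare 'z' -> declared = ['z']
  Line 2: declare 'x' -> declared = ['x', 'z']
  Line 3: use 'b' -> ERROR (undeclared)
  Line 4: use 'n' -> ERROR (undeclared)
  Line 5: declare 'c' -> declared = ['c', 'x', 'z']
  Line 6: use 'x' -> OK (declared)
  Line 7: declare 'n' -> declared = ['c', 'n', 'x', 'z']
Total undeclared variable errors: 2

2


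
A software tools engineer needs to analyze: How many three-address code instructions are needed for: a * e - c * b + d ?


Expression: a * e - c * b + d
Generating three-address code (respecting * over +/- precedence):
  Instruction 1: t1 = a * e
  Instruction 2: t2 = c * b
  Instruction 3: t3 = t1 - t2
  Instruction 4: t4 = t3 + d
Total instructions: 4

4


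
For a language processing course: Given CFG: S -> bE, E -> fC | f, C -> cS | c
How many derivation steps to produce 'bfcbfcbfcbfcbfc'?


Grammar: S -> bE, E -> fC | f, C -> cS | c
Deriving 'bfcbfcbfcbfcbfc':
Step 1: S -> bE => bE
Step 2: E -> fC => bfC
Step 3: C -> cS => bfcS
Step 4: S -> bE => bfcbE
Step 5: E -> fC => bfcbfC
Step 6: C -> cS => bfcbfcS
Step 7: S -> bE => bfcbfcbE
Step 8: E -> fC => bfcbfcbfC
Step 9: C -> cS => bfcbfcbfcS
Step 10: S -> bE => bfcbfcbfcbE
Step 11: E -> fC => bfcbfcbfcbfC
Step 12: C -> cS => bfcbfcbfcbfcS
Step 13: S -> bE => bfcbfcbfcbfcbE
Step 14: E -> fC => bfcbfcbfcbfcbfC
Step 15: C -> c => bfcbfcbfcbfcbfc
Total derivation steps: 15

15


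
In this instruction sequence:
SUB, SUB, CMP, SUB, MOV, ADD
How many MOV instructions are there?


Scanning instruction sequence for MOV:
  Position 1: SUB
  Position 2: SUB
  Position 3: CMP
  Position 4: SUB
  Position 5: MOV <- MATCH
  Position 6: ADD
Matches at positions: [5]
Total MOV count: 1

1


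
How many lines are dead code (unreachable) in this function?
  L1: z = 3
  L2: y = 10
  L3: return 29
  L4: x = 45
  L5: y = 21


Analyzing control flow:
  L1: reachable (before return)
  L2: reachable (before return)
  L3: reachable (return statement)
  L4: DEAD (after return at L3)
  L5: DEAD (after return at L3)
Return at L3, total lines = 5
Dead lines: L4 through L5
Count: 2

2


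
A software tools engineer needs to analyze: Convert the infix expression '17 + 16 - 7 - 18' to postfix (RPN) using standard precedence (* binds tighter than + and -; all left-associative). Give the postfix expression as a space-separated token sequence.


Applying the shunting-yard algorithm:
  Operand 17 -> output
  Push '+' onto operator stack -> op-stack: [+]
  Operand 16 -> output
  See '-' (prec 1); top '+' (prec 1) >= it -> pop '+' to output
  Push '-' onto operator stack -> op-stack: [-]
  Operand 7 -> output
  See '-' (prec 1); top '-' (prec 1) >= it -> pop '-' to output
  Push '-' onto operator stack -> op-stack: [-]
  Operand 18 -> output
  End of input: pop '-' to output
Postfix result: 17 16 + 7 - 18 -

17 16 + 7 - 18 -


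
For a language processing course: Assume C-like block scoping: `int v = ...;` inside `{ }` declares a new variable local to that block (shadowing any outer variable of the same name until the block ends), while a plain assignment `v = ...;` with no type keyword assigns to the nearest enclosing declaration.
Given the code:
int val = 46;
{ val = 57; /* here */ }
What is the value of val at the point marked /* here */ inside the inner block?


Analyzing scoping rules:
Outer scope: declares val = 46
Inner block: 'val = 57;' has no type keyword, so it is an assignment to the outer val (no shadowing)
Inside the block, after the assignment -> 57
Result: 57

57


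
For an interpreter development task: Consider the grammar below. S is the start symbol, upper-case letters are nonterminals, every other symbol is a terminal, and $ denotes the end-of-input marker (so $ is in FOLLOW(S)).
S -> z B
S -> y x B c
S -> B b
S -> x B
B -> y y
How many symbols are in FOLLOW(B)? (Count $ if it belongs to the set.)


S is the start symbol and does not occur in any rule body, so FOLLOW(S) = {$}.
Examining every occurrence of B in a rule body:
  S -> z B : B is at the right end -> add FOLLOW(S) = {$}
  S -> y x B c : B is followed by terminal 'c' -> add 'c'
  S -> B b : B is followed by terminal 'b' -> add 'b'
  S -> x B : B is at the right end -> add FOLLOW(S) = {$} (already in the set)
  B -> y y : B does not occur in the body -> contributes nothing
FOLLOW(B) = {b, c, $}
Count: 3

3


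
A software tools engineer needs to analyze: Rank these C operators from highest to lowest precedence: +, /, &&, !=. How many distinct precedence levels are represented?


Looking up precedence for each operator:
  + -> precedence 5
  / -> precedence 6
  && -> precedence 2
  != -> precedence 3
Sorted highest to lowest: /, +, !=, &&
Distinct precedence values: [6, 5, 3, 2]
Number of distinct levels: 4

4


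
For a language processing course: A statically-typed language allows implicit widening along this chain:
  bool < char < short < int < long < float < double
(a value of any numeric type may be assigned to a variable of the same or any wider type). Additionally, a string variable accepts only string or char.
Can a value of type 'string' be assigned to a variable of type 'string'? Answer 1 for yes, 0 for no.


Target variable type: string
Source value type: string
Rule: string accepts only {string, char}
  source 'string' in {string, char}? Yes
Result: 1

1


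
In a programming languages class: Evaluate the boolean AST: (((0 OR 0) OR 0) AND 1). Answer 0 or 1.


Step 1: Evaluate inner node
  0 OR 0 = 0
Step 2: Evaluate next node
  0 OR 0 = 0
Step 3: Evaluate root node
  0 AND 1 = 0

0


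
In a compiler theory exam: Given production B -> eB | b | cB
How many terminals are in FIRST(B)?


Production: B -> eB | b | cB
Examining each alternative for leading terminals:
  B -> eB : first terminal = 'e'
  B -> b : first terminal = 'b'
  B -> cB : first terminal = 'c'
FIRST(B) = {b, c, e}
Count: 3

3


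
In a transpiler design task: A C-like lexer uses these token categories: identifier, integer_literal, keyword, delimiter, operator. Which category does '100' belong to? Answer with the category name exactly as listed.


Token: '100'
Checking categories:
  identifier: no
  integer_literal: YES
  operator: no
  keyword: no
  delimiter: no
Category: integer_literal

integer_literal


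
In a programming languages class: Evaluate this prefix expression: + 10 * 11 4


Parsing prefix expression: + 10 * 11 4
Step 1: Innermost operation '* 11 4'
  11 * 4 = 44
Step 2: Outer operation '+ 10 [44]'
  10 + 44 = 54

54


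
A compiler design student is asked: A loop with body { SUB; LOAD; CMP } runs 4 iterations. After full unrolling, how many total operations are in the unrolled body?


Loop body operations: SUB, LOAD, CMP (3 ops per iteration)
Unrolling 4 iterations:
  Iteration 1: SUB, LOAD, CMP (3 ops)
  Iteration 2: SUB, LOAD, CMP (3 ops)
  Iteration 3: SUB, LOAD, CMP (3 ops)
  Iteration 4: SUB, LOAD, CMP (3 ops)
Total: 4 iterations * 3 ops/iter = 12 operations

12


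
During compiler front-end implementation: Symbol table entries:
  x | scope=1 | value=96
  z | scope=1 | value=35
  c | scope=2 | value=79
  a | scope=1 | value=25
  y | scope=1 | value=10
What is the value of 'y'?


Searching symbol table for 'y':
  x | scope=1 | value=96
  z | scope=1 | value=35
  c | scope=2 | value=79
  a | scope=1 | value=25
  y | scope=1 | value=10 <- MATCH
Found 'y' at scope 1 with value 10

10


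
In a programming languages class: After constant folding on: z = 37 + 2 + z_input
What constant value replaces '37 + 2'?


Identifying constant sub-expression:
  Original: z = 37 + 2 + z_input
  37 and 2 are both compile-time constants
  Evaluating: 37 + 2 = 39
  After folding: z = 39 + z_input

39


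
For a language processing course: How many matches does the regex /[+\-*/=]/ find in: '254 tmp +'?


Pattern: /[+\-*/=]/ (operators)
Input: '254 tmp +'
Scanning for matches:
  Match 1: '+'
Total matches: 1

1


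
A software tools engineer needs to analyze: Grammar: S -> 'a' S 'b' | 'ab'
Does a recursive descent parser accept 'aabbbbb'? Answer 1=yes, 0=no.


Grammar accepts strings of the form a^n b^n (n >= 1)
Word: 'aabbbbb'
Counting: 2 a's and 5 b's
Check: 2 == 5? No
Mismatch: a-count != b-count
Rejected

0


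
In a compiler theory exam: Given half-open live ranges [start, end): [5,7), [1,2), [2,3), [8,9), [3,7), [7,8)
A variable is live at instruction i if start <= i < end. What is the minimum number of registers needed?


Live ranges:
  Var0: [5, 7)
  Var1: [1, 2)
  Var2: [2, 3)
  Var3: [8, 9)
  Var4: [3, 7)
  Var5: [7, 8)
Sweep-line events (position, delta, active):
  pos=1 start -> active=1
  pos=2 end -> active=0
  pos=2 start -> active=1
  pos=3 end -> active=0
  pos=3 start -> active=1
  pos=5 start -> active=2
  pos=7 end -> active=1
  pos=7 end -> active=0
  pos=7 start -> active=1
  pos=8 end -> active=0
  pos=8 start -> active=1
  pos=9 end -> active=0
Maximum simultaneous active: 2
Minimum registers needed: 2

2


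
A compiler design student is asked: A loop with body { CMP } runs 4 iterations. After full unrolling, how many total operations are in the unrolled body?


Loop body operations: CMP (1 op per iteration)
Unrolling 4 iterations:
  Iteration 1: CMP (1 ops)
  Iteration 2: CMP (1 ops)
  Iteration 3: CMP (1 ops)
  Iteration 4: CMP (1 ops)
Total: 4 iterations * 1 ops/iter = 4 operations

4


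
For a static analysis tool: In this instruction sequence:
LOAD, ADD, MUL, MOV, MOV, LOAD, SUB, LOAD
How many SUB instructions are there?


Scanning instruction sequence for SUB:
  Position 1: LOAD
  Position 2: ADD
  Position 3: MUL
  Position 4: MOV
  Position 5: MOV
  Position 6: LOAD
  Position 7: SUB <- MATCH
  Position 8: LOAD
Matches at positions: [7]
Total SUB count: 1

1


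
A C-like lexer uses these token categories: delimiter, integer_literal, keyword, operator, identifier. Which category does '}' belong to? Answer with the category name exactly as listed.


Token: '}'
Checking categories:
  identifier: no
  integer_literal: no
  operator: no
  keyword: no
  delimiter: YES
Category: delimiter

delimiter


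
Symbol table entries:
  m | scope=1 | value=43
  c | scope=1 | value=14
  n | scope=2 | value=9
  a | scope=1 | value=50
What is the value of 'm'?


Searching symbol table for 'm':
  m | scope=1 | value=43 <- MATCH
  c | scope=1 | value=14
  n | scope=2 | value=9
  a | scope=1 | value=50
Found 'm' at scope 1 with value 43

43


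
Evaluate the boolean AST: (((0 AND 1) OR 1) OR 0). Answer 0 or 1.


Step 1: Evaluate inner node
  0 AND 1 = 0
Step 2: Evaluate next node
  0 OR 1 = 1
Step 3: Evaluate root node
  1 OR 0 = 1

1


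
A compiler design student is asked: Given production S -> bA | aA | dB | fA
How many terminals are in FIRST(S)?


Production: S -> bA | aA | dB | fA
Examining each alternative for leading terminals:
  S -> bA : first terminal = 'b'
  S -> aA : first terminal = 'a'
  S -> dB : first terminal = 'd'
  S -> fA : first terminal = 'f'
FIRST(S) = {a, b, d, f}
Count: 4

4


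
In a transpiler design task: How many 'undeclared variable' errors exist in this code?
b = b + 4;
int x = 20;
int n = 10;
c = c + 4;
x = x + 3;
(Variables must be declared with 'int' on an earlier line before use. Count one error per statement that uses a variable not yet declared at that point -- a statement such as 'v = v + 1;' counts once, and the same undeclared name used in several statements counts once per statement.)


Scanning code line by line:
  Line 1: use 'b' -> ERROR (undeclared)
  Line 2: declare 'x' -> declared = ['x']
  Line 3: declare 'n' -> declared = ['n', 'x']
  Line 4: use 'c' -> ERROR (undeclared)
  Line 5: use 'x' -> OK (declared)
Total undeclared variable errors: 2

2


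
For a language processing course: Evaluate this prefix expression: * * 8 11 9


Parsing prefix expression: * * 8 11 9
Step 1: Innermost operation '* 8 11'
  8 * 11 = 88
Step 2: Outer operation '* [88] 9'
  88 * 9 = 792

792


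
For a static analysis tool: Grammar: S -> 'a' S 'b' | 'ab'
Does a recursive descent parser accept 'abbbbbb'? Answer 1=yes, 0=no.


Grammar accepts strings of the form a^n b^n (n >= 1)
Word: 'abbbbbb'
Counting: 1 a's and 6 b's
Check: 1 == 6? No
Mismatch: a-count != b-count
Rejected

0


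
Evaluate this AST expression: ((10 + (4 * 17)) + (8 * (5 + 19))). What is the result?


Expression: ((10 + (4 * 17)) + (8 * (5 + 19)))
Evaluating step by step:
  4 * 17 = 68
  10 + 68 = 78
  5 + 19 = 24
  8 * 24 = 192
  78 + 192 = 270
Result: 270

270


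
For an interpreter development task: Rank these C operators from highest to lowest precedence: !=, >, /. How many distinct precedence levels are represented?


Looking up precedence for each operator:
  != -> precedence 3
  > -> precedence 4
  / -> precedence 6
Sorted highest to lowest: /, >, !=
Distinct precedence values: [6, 4, 3]
Number of distinct levels: 3

3


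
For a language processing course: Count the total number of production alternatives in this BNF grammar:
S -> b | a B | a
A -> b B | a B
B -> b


Counting alternatives per rule:
  S: 3 alternative(s)
  A: 2 alternative(s)
  B: 1 alternative(s)
Sum: 3 + 2 + 1 = 6

6


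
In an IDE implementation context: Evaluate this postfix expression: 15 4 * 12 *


Processing tokens left to right:
Push 15, Push 4
Pop 15 and 4, compute 15 * 4 = 60, push 60
Push 12
Pop 60 and 12, compute 60 * 12 = 720, push 720
Stack result: 720

720


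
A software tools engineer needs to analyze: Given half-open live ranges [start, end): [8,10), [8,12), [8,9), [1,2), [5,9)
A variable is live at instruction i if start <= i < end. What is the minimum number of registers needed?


Live ranges:
  Var0: [8, 10)
  Var1: [8, 12)
  Var2: [8, 9)
  Var3: [1, 2)
  Var4: [5, 9)
Sweep-line events (position, delta, active):
  pos=1 start -> active=1
  pos=2 end -> active=0
  pos=5 start -> active=1
  pos=8 start -> active=2
  pos=8 start -> active=3
  pos=8 start -> active=4
  pos=9 end -> active=3
  pos=9 end -> active=2
  pos=10 end -> active=1
  pos=12 end -> active=0
Maximum simultaneous active: 4
Minimum registers needed: 4

4


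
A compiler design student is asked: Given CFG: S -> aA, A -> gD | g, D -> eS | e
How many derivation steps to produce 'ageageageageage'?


Grammar: S -> aA, A -> gD | g, D -> eS | e
Deriving 'ageageageageage':
Step 1: S -> aA => aA
Step 2: A -> gD => agD
Step 3: D -> eS => ageS
Step 4: S -> aA => ageaA
Step 5: A -> gD => ageagD
Step 6: D -> eS => ageageS
Step 7: S -> aA => ageageaA
Step 8: A -> gD => ageageagD
Step 9: D -> eS => ageageageS
Step 10: S -> aA => ageageageaA
Step 11: A -> gD => ageageageagD
Step 12: D -> eS => ageageageageS
Step 13: S -> aA => ageageageageaA
Step 14: A -> gD => ageageageageagD
Step 15: D -> e => ageageageageage
Total derivation steps: 15

15


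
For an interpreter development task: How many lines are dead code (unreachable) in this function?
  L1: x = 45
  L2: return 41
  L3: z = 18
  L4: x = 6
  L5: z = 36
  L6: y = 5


Analyzing control flow:
  L1: reachable (before return)
  L2: reachable (return statement)
  L3: DEAD (after return at L2)
  L4: DEAD (after return at L2)
  L5: DEAD (after return at L2)
  L6: DEAD (after return at L2)
Return at L2, total lines = 6
Dead lines: L3 through L6
Count: 4

4


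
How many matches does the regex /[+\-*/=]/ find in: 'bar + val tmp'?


Pattern: /[+\-*/=]/ (operators)
Input: 'bar + val tmp'
Scanning for matches:
  Match 1: '+'
Total matches: 1

1


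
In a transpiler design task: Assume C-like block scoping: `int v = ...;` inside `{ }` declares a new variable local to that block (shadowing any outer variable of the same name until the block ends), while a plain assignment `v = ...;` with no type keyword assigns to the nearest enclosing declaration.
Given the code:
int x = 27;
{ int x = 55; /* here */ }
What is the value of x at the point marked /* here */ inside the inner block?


Analyzing scoping rules:
Outer scope: declares x = 27
Inner block: 'int x = 55;' declares a NEW x that shadows the outer one
Inside the block the inner declaration is in scope -> 55
Result: 55

55


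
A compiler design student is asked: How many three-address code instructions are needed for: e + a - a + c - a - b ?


Expression: e + a - a + c - a - b
Generating three-address code (respecting * over +/- precedence):
  Instruction 1: t1 = e + a
  Instruction 2: t2 = t1 - a
  Instruction 3: t3 = t2 + c
  Instruction 4: t4 = t3 - a
  Instruction 5: t5 = t4 - b
Total instructions: 5

5


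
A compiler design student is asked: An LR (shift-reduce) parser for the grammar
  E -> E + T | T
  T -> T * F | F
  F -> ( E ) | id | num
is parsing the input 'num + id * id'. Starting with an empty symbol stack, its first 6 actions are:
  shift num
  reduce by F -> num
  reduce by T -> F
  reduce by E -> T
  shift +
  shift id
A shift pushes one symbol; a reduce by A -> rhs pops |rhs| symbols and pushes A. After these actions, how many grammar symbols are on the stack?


Tracking the symbol stack through each action:
  Action 1: shift 'num' : push -> stack = [num] (size 1)
  Action 2: reduce by F -> num : pop 1, push F -> stack = [F] (size 1)
  Action 3: reduce by T -> F : pop 1, push T -> stack = [T] (size 1)
  Action 4: reduce by E -> T : pop 1, push E -> stack = [E] (size 1)
  Action 5: shift '+' : push -> stack = [E, +] (size 2)
  Action 6: shift 'id' : push -> stack = [E, +, id] (size 3)
Final stack size: 3

3


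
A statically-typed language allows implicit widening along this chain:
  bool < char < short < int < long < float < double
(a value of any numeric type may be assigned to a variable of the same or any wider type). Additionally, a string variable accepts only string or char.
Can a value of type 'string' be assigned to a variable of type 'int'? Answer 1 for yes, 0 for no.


Target variable type: int
Source value type: string
Rule: string cannot widen to any numeric type
Result: 0

0


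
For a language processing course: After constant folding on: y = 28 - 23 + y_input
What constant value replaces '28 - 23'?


Identifying constant sub-expression:
  Original: y = 28 - 23 + y_input
  28 and 23 are both compile-time constants
  Evaluating: 28 - 23 = 5
  After folding: y = 5 + y_input

5


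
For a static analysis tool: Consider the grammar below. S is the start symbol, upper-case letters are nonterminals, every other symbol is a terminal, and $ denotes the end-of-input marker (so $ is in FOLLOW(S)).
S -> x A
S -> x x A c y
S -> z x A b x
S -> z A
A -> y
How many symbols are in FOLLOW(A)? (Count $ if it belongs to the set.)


S is the start symbol and does not occur in any rule body, so FOLLOW(S) = {$}.
Examining every occurrence of A in a rule body:
  S -> x A : A is at the right end -> add FOLLOW(S) = {$}
  S -> x x A c y : A is followed by terminal 'c' -> add 'c'
  S -> z x A b x : A is followed by terminal 'b' -> add 'b'
  S -> z A : A is at the right end -> add FOLLOW(S) = {$} (already in the set)
  A -> y : A does not occur in the body -> contributes nothing
FOLLOW(A) = {b, c, $}
Count: 3

3


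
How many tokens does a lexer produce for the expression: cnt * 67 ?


Scanning 'cnt * 67'
Token 1: 'cnt' -> identifier
Token 2: '*' -> operator
Token 3: '67' -> integer_literal
Total tokens: 3

3


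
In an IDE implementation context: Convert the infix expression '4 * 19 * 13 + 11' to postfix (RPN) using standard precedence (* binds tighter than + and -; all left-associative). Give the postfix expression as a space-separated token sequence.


Applying the shunting-yard algorithm:
  Operand 4 -> output
  Push '*' onto operator stack -> op-stack: [*]
  Operand 19 -> output
  See '*' (prec 2); top '*' (prec 2) >= it -> pop '*' to output
  Push '*' onto operator stack -> op-stack: [*]
  Operand 13 -> output
  See '+' (prec 1); top '*' (prec 2) >= it -> pop '*' to output
  Push '+' onto operator stack -> op-stack: [+]
  Operand 11 -> output
  End of input: pop '+' to output
Postfix result: 4 19 * 13 * 11 +

4 19 * 13 * 11 +


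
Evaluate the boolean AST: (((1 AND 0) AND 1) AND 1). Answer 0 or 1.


Step 1: Evaluate inner node
  1 AND 0 = 0
Step 2: Evaluate next node
  0 AND 1 = 0
Step 3: Evaluate root node
  0 AND 1 = 0

0


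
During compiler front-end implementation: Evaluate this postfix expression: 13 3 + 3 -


Processing tokens left to right:
Push 13, Push 3
Pop 13 and 3, compute 13 + 3 = 16, push 16
Push 3
Pop 16 and 3, compute 16 - 3 = 13, push 13
Stack result: 13

13


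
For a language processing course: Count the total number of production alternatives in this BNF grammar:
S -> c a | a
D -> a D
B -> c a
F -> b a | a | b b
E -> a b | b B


Counting alternatives per rule:
  S: 2 alternative(s)
  D: 1 alternative(s)
  B: 1 alternative(s)
  F: 3 alternative(s)
  E: 2 alternative(s)
Sum: 2 + 1 + 1 + 3 + 2 = 9

9


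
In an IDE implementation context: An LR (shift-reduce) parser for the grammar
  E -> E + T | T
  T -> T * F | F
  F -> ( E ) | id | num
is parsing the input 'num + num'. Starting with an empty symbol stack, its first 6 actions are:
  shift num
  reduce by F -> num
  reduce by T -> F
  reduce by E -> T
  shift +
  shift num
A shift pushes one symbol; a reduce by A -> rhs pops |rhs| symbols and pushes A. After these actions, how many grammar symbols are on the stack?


Tracking the symbol stack through each action:
  Action 1: shift 'num' : push -> stack = [num] (size 1)
  Action 2: reduce by F -> num : pop 1, push F -> stack = [F] (size 1)
  Action 3: reduce by T -> F : pop 1, push T -> stack = [T] (size 1)
  Action 4: reduce by E -> T : pop 1, push E -> stack = [E] (size 1)
  Action 5: shift '+' : push -> stack = [E, +] (size 2)
  Action 6: shift 'num' : push -> stack = [E, +, num] (size 3)
Final stack size: 3

3


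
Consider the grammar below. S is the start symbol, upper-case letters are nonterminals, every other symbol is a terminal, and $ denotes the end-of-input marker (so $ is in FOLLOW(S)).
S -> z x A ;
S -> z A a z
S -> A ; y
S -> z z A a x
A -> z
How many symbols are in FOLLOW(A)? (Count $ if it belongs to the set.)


S is the start symbol and does not occur in any rule body, so FOLLOW(S) = {$}.
Examining every occurrence of A in a rule body:
  S -> z x A ; : A is followed by terminal ';' -> add ';'
  S -> z A a z : A is followed by terminal 'a' -> add 'a'
  S -> A ; y : A is followed by terminal ';' -> add ';' (already in the set)
  S -> z z A a x : A is followed by terminal 'a' -> add 'a' (already in the set)
  A -> z : A does not occur in the body -> contributes nothing
FOLLOW(A) = {;, a}
Count: 2

2


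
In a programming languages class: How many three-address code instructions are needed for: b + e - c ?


Expression: b + e - c
Generating three-address code (respecting * over +/- precedence):
  Instruction 1: t1 = b + e
  Instruction 2: t2 = t1 - c
Total instructions: 2

2


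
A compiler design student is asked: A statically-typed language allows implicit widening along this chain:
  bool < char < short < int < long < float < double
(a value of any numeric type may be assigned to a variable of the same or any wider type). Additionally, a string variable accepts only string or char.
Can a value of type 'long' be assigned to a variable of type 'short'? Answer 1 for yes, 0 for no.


Target variable type: short
Source value type: long
Numeric ranks: long=4, short=2
Widening allowed iff rank(source) <= rank(target): 4 <= 2? No
Result: 0

0


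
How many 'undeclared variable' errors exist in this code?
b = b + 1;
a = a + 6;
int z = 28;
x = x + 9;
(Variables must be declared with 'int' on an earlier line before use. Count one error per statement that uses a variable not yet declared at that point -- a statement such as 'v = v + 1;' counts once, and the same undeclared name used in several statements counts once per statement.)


Scanning code line by line:
  Line 1: use 'b' -> ERROR (undeclared)
  Line 2: use 'a' -> ERROR (undeclared)
  Line 3: declare 'z' -> declared = ['z']
  Line 4: use 'x' -> ERROR (undeclared)
Total undeclared variable errors: 3

3


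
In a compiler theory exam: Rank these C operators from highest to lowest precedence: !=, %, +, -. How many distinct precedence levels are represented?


Looking up precedence for each operator:
  != -> precedence 3
  % -> precedence 6
  + -> precedence 5
  - -> precedence 5
Sorted highest to lowest: %, +, -, !=
Distinct precedence values: [6, 5, 3]
Number of distinct levels: 3

3


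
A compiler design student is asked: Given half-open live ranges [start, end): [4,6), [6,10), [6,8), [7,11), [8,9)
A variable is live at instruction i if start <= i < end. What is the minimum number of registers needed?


Live ranges:
  Var0: [4, 6)
  Var1: [6, 10)
  Var2: [6, 8)
  Var3: [7, 11)
  Var4: [8, 9)
Sweep-line events (position, delta, active):
  pos=4 start -> active=1
  pos=6 end -> active=0
  pos=6 start -> active=1
  pos=6 start -> active=2
  pos=7 start -> active=3
  pos=8 end -> active=2
  pos=8 start -> active=3
  pos=9 end -> active=2
  pos=10 end -> active=1
  pos=11 end -> active=0
Maximum simultaneous active: 3
Minimum registers needed: 3

3


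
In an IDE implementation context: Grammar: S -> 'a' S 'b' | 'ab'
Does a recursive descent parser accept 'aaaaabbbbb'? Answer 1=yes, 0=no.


Grammar accepts strings of the form a^n b^n (n >= 1)
Word: 'aaaaabbbbb'
Counting: 5 a's and 5 b's
Check: 5 == 5? Yes
Derivation (S -> aSb applied 4 time(s), then S -> ab): S => aSb => aaSbb => aaaSbbb => aaaaSbbbb => aaaaabbbbb
Accepted

1


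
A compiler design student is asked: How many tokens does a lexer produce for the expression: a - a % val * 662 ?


Scanning 'a - a % val * 662'
Token 1: 'a' -> identifier
Token 2: '-' -> operator
Token 3: 'a' -> identifier
Token 4: '%' -> operator
Token 5: 'val' -> identifier
Token 6: '*' -> operator
Token 7: '662' -> integer_literal
Total tokens: 7

7


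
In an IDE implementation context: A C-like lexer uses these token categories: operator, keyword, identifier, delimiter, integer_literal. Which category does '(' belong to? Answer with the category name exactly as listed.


Token: '('
Checking categories:
  identifier: no
  integer_literal: no
  operator: no
  keyword: no
  delimiter: YES
Category: delimiter

delimiter


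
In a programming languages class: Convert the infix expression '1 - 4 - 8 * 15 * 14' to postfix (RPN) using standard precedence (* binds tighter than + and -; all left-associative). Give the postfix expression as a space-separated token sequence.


Applying the shunting-yard algorithm:
  Operand 1 -> output
  Push '-' onto operator stack -> op-stack: [-]
  Operand 4 -> output
  See '-' (prec 1); top '-' (prec 1) >= it -> pop '-' to output
  Push '-' onto operator stack -> op-stack: [-]
  Operand 8 -> output
  Push '*' onto operator stack -> op-stack: [-, *]
  Operand 15 -> output
  See '*' (prec 2); top '*' (prec 2) >= it -> pop '*' to output
  Push '*' onto operator stack -> op-stack: [-, *]
  Operand 14 -> output
  End of input: pop '*' to output
  End of input: pop '-' to output
Postfix result: 1 4 - 8 15 * 14 * -

1 4 - 8 15 * 14 * -


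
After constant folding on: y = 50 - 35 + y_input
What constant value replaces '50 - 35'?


Identifying constant sub-expression:
  Original: y = 50 - 35 + y_input
  50 and 35 are both compile-time constants
  Evaluating: 50 - 35 = 15
  After folding: y = 15 + y_input

15


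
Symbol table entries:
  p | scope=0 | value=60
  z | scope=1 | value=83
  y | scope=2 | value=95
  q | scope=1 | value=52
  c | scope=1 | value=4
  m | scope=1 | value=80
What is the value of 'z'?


Searching symbol table for 'z':
  p | scope=0 | value=60
  z | scope=1 | value=83 <- MATCH
  y | scope=2 | value=95
  q | scope=1 | value=52
  c | scope=1 | value=4
  m | scope=1 | value=80
Found 'z' at scope 1 with value 83

83


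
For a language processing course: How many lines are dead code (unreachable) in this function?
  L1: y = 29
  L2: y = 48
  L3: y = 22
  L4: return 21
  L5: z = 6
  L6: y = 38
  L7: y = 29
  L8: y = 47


Analyzing control flow:
  L1: reachable (before return)
  L2: reachable (before return)
  L3: reachable (before return)
  L4: reachable (return statement)
  L5: DEAD (after return at L4)
  L6: DEAD (after return at L4)
  L7: DEAD (after return at L4)
  L8: DEAD (after return at L4)
Return at L4, total lines = 8
Dead lines: L5 through L8
Count: 4

4


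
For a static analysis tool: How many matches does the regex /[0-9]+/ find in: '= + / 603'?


Pattern: /[0-9]+/ (int literals)
Input: '= + / 603'
Scanning for matches:
  Match 1: '603'
Total matches: 1

1


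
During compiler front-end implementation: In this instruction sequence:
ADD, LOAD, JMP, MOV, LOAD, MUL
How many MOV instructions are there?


Scanning instruction sequence for MOV:
  Position 1: ADD
  Position 2: LOAD
  Position 3: JMP
  Position 4: MOV <- MATCH
  Position 5: LOAD
  Position 6: MUL
Matches at positions: [4]
Total MOV count: 1

1


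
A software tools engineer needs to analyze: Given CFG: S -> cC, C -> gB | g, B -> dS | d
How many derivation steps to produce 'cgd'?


Grammar: S -> cC, C -> gB | g, B -> dS | d
Deriving 'cgd':
Step 1: S -> cC => cC
Step 2: C -> gB => cgB
Step 3: B -> d => cgd
Total derivation steps: 3

3


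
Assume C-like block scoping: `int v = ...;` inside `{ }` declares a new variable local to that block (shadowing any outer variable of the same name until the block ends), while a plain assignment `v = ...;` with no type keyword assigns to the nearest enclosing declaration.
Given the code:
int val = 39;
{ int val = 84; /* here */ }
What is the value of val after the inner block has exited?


Analyzing scoping rules:
Outer scope: declares val = 39
Inner block: 'int val = 84;' declares a NEW val that shadows the outer one
When the block exits the inner val goes out of scope; the outer val was never modified -> 39
Result: 39

39


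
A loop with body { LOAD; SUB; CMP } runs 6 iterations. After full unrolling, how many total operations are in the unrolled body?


Loop body operations: LOAD, SUB, CMP (3 ops per iteration)
Unrolling 6 iterations:
  Iteration 1: LOAD, SUB, CMP (3 ops)
  Iteration 2: LOAD, SUB, CMP (3 ops)
  Iteration 3: LOAD, SUB, CMP (3 ops)
  Iteration 4: LOAD, SUB, CMP (3 ops)
  Iteration 5: LOAD, SUB, CMP (3 ops)
  Iteration 6: LOAD, SUB, CMP (3 ops)
Total: 6 iterations * 3 ops/iter = 18 operations

18


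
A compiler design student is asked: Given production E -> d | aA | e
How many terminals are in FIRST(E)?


Production: E -> d | aA | e
Examining each alternative for leading terminals:
  E -> d : first terminal = 'd'
  E -> aA : first terminal = 'a'
  E -> e : first terminal = 'e'
FIRST(E) = {a, d, e}
Count: 3

3


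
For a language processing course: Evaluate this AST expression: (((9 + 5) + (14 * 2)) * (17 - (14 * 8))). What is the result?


Expression: (((9 + 5) + (14 * 2)) * (17 - (14 * 8)))
Evaluating step by step:
  9 + 5 = 14
  14 * 2 = 28
  14 + 28 = 42
  14 * 8 = 112
  17 - 112 = -95
  42 * -95 = -3990
Result: -3990

-3990


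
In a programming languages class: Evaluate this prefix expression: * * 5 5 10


Parsing prefix expression: * * 5 5 10
Step 1: Innermost operation '* 5 5'
  5 * 5 = 25
Step 2: Outer operation '* [25] 10'
  25 * 10 = 250

250


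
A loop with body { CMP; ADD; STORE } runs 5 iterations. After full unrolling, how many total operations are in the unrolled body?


Loop body operations: CMP, ADD, STORE (3 ops per iteration)
Unrolling 5 iterations:
  Iteration 1: CMP, ADD, STORE (3 ops)
  Iteration 2: CMP, ADD, STORE (3 ops)
  Iteration 3: CMP, ADD, STORE (3 ops)
  Iteration 4: CMP, ADD, STORE (3 ops)
  Iteration 5: CMP, ADD, STORE (3 ops)
Total: 5 iterations * 3 ops/iter = 15 operations

15


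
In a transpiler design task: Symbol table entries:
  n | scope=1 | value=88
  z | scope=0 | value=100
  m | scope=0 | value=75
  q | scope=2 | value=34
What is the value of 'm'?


Searching symbol table for 'm':
  n | scope=1 | value=88
  z | scope=0 | value=100
  m | scope=0 | value=75 <- MATCH
  q | scope=2 | value=34
Found 'm' at scope 0 with value 75

75


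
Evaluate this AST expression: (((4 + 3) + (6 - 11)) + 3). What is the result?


Expression: (((4 + 3) + (6 - 11)) + 3)
Evaluating step by step:
  4 + 3 = 7
  6 - 11 = -5
  7 + -5 = 2
  2 + 3 = 5
Result: 5

5


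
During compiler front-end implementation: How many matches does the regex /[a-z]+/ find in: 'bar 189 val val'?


Pattern: /[a-z]+/ (identifiers)
Input: 'bar 189 val val'
Scanning for matches:
  Match 1: 'bar'
  Match 2: 'val'
  Match 3: 'val'
Total matches: 3

3


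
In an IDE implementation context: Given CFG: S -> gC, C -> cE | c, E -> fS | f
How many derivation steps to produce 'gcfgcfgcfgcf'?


Grammar: S -> gC, C -> cE | c, E -> fS | f
Deriving 'gcfgcfgcfgcf':
Step 1: S -> gC => gC
Step 2: C -> cE => gcE
Step 3: E -> fS => gcfS
Step 4: S -> gC => gcfgC
Step 5: C -> cE => gcfgcE
Step 6: E -> fS => gcfgcfS
Step 7: S -> gC => gcfgcfgC
Step 8: C -> cE => gcfgcfgcE
Step 9: E -> fS => gcfgcfgcfS
Step 10: S -> gC => gcfgcfgcfgC
Step 11: C -> cE => gcfgcfgcfgcE
Step 12: E -> f => gcfgcfgcfgcf
Total derivation steps: 12

12


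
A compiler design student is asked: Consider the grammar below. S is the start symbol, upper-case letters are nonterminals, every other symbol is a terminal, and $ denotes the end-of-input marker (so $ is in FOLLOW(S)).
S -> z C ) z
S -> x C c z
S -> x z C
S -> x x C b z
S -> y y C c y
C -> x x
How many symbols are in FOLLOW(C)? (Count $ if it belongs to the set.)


S is the start symbol and does not occur in any rule body, so FOLLOW(S) = {$}.
Examining every occurrence of C in a rule body:
  S -> z C ) z : C is followed by terminal ')' -> add ')'
  S -> x C c z : C is followed by terminal 'c' -> add 'c'
  S -> x z C : C is at the right end -> add FOLLOW(S) = {$}
  S -> x x C b z : C is followed by terminal 'b' -> add 'b'
  S -> y y C c y : C is followed by terminal 'c' -> add 'c' (already in the set)
  C -> x x : C does not occur in the body -> contributes nothing
FOLLOW(C) = {), b, c, $}
Count: 4

4


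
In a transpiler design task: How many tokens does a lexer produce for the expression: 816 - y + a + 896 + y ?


Scanning '816 - y + a + 896 + y'
Token 1: '816' -> integer_literal
Token 2: '-' -> operator
Token 3: 'y' -> identifier
Token 4: '+' -> operator
Token 5: 'a' -> identifier
Token 6: '+' -> operator
Token 7: '896' -> integer_literal
Token 8: '+' -> operator
Token 9: 'y' -> identifier
Total tokens: 9

9


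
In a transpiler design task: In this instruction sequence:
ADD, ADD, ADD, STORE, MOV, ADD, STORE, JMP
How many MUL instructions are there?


Scanning instruction sequence for MUL:
  Position 1: ADD
  Position 2: ADD
  Position 3: ADD
  Position 4: STORE
  Position 5: MOV
  Position 6: ADD
  Position 7: STORE
  Position 8: JMP
Matches at positions: []
Total MUL count: 0

0


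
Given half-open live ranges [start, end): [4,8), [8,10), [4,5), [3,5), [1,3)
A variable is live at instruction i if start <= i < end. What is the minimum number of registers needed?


Live ranges:
  Var0: [4, 8)
  Var1: [8, 10)
  Var2: [4, 5)
  Var3: [3, 5)
  Var4: [1, 3)
Sweep-line events (position, delta, active):
  pos=1 start -> active=1
  pos=3 end -> active=0
  pos=3 start -> active=1
  pos=4 start -> active=2
  pos=4 start -> active=3
  pos=5 end -> active=2
  pos=5 end -> active=1
  pos=8 end -> active=0
  pos=8 start -> active=1
  pos=10 end -> active=0
Maximum simultaneous active: 3
Minimum registers needed: 3

3


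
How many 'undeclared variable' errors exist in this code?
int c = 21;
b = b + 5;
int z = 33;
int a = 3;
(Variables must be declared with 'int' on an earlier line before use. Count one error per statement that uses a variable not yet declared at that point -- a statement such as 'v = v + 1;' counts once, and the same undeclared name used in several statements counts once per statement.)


Scanning code line by line:
  Line 1: declare 'c' -> declared = ['c']
  Line 2: use 'b' -> ERROR (undeclared)
  Line 3: declare 'z' -> declared = ['c', 'z']
  Line 4: declare 'a' -> declared = ['a', 'c', 'z']
Total undeclared variable errors: 1

1


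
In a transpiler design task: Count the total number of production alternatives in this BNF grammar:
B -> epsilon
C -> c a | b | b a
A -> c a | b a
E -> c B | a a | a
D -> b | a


Counting alternatives per rule:
  B: 1 alternative(s)
  C: 3 alternative(s)
  A: 2 alternative(s)
  E: 3 alternative(s)
  D: 2 alternative(s)
Sum: 1 + 3 + 2 + 3 + 2 = 11

11


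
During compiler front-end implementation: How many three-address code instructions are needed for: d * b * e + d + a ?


Expression: d * b * e + d + a
Generating three-address code (respecting * over +/- precedence):
  Instruction 1: t1 = d * b
  Instruction 2: t2 = t1 * e
  Instruction 3: t3 = t2 + d
  Instruction 4: t4 = t3 + a
Total instructions: 4

4


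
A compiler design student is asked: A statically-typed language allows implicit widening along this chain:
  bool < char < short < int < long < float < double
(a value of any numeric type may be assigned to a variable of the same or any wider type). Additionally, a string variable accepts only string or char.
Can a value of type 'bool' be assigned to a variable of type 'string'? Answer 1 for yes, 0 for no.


Target variable type: string
Source value type: bool
Rule: string accepts only {string, char}
  source 'bool' in {string, char}? No
Result: 0

0
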